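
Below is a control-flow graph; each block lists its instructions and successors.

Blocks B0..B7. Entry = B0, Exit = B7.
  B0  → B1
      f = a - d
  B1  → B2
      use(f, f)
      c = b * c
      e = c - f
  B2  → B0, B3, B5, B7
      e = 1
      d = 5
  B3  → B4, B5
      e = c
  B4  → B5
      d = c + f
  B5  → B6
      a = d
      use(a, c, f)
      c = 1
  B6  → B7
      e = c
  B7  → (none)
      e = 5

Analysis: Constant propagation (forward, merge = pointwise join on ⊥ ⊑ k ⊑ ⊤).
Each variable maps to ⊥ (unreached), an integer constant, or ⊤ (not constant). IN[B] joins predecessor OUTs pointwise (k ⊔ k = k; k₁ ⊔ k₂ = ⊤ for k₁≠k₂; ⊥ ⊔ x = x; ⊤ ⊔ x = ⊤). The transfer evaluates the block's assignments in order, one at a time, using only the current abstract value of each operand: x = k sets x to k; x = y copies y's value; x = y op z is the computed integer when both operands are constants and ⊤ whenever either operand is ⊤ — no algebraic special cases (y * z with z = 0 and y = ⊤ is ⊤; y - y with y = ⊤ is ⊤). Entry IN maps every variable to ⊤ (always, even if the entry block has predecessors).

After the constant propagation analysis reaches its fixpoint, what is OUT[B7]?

Answer: {a: ⊤, b: ⊤, c: ⊤, d: ⊤, e: 5, f: ⊤}

Derivation:
Per-block solution:
  B0:  IN=(all ⊤)  OUT=(all ⊤)
  B1:  IN=(all ⊤)  OUT=(all ⊤)
  B2:  IN=(all ⊤)  OUT={d:5, e:1; rest ⊤}
  B3:  IN={d:5, e:1; rest ⊤}  OUT={d:5; rest ⊤}
  B4:  IN={d:5; rest ⊤}  OUT=(all ⊤)
  B5:  IN=(all ⊤)  OUT={c:1; rest ⊤}
  B6:  IN={c:1; rest ⊤}  OUT={c:1, e:1; rest ⊤}
  B7:  IN={e:1; rest ⊤}  OUT={e:5; rest ⊤}

Merge at B7: IN[B7] = OUT[B2] ⊔ OUT[B6] = {a: ⊤, b: ⊤, c: ⊤, d: ⊤, e: 1, f: ⊤}
Applying B7's transfer function to that IN value gives OUT[B7] (row B7 above).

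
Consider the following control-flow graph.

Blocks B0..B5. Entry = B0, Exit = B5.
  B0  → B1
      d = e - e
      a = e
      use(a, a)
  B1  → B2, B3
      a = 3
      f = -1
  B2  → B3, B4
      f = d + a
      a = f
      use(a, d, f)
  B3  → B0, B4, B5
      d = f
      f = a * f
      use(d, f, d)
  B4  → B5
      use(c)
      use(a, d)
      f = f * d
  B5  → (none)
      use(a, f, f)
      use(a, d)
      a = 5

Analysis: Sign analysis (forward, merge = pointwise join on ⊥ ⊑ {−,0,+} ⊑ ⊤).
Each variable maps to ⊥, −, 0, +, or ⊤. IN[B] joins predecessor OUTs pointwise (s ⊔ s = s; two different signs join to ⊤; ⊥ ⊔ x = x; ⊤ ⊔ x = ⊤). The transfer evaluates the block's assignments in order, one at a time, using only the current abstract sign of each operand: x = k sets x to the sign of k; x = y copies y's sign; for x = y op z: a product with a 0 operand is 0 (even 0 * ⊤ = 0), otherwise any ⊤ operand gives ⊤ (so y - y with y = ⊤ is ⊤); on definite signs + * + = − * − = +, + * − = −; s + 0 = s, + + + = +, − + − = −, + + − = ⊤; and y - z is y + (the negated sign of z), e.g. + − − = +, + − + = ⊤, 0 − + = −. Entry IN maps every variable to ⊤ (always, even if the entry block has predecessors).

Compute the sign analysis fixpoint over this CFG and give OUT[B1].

Answer: {a: +, b: ⊤, c: ⊤, d: ⊤, e: ⊤, f: -}

Derivation:
Converged values:
  B0:   IN=(all ⊤)   OUT=(all ⊤)
  B1:   IN=(all ⊤)   OUT={a:+, f:-; rest ⊤}
  B2:   IN={a:+, f:-; rest ⊤}   OUT=(all ⊤)
  B3:   IN=(all ⊤)   OUT=(all ⊤)
  B4:   IN=(all ⊤)   OUT=(all ⊤)
  B5:   IN=(all ⊤)   OUT={a:+; rest ⊤}

Merge at B1: IN[B1] = OUT[B0] = {a: ⊤, b: ⊤, c: ⊤, d: ⊤, e: ⊤, f: ⊤}
Applying B1's transfer function to that IN value gives OUT[B1] (row B1 above).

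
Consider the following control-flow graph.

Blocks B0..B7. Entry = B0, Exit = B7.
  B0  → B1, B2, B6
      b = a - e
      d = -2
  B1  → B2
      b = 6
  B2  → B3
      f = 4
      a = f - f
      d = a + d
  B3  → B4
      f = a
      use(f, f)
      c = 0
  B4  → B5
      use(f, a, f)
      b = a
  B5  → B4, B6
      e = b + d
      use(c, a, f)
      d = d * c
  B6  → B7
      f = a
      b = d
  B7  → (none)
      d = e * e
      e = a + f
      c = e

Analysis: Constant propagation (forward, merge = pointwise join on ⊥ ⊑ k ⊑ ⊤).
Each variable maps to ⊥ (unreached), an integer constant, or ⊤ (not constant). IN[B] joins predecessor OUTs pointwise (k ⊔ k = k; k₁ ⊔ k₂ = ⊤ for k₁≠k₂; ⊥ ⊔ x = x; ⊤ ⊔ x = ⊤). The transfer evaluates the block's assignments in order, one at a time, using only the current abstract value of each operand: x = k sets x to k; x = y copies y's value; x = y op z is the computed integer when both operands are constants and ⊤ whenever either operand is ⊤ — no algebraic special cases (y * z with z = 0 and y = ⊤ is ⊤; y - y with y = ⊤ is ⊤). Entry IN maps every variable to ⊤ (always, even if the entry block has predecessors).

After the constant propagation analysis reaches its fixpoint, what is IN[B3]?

Fixpoint table:
  B0:  IN=(all ⊤)  OUT={d:-2; rest ⊤}
  B1:  IN={d:-2; rest ⊤}  OUT={b:6, d:-2; rest ⊤}
  B2:  IN={d:-2; rest ⊤}  OUT={a:0, d:-2, f:4; rest ⊤}
  B3:  IN={a:0, d:-2, f:4; rest ⊤}  OUT={a:0, c:0, d:-2, f:0; rest ⊤}
  B4:  IN={a:0, c:0, f:0; rest ⊤}  OUT={a:0, b:0, c:0, f:0; rest ⊤}
  B5:  IN={a:0, b:0, c:0, f:0; rest ⊤}  OUT={a:0, b:0, c:0, f:0; rest ⊤}
  B6:  IN=(all ⊤)  OUT=(all ⊤)
  B7:  IN=(all ⊤)  OUT=(all ⊤)

Merge at B3: IN[B3] = OUT[B2] = {a: 0, b: ⊤, c: ⊤, d: -2, e: ⊤, f: 4}

Answer: {a: 0, b: ⊤, c: ⊤, d: -2, e: ⊤, f: 4}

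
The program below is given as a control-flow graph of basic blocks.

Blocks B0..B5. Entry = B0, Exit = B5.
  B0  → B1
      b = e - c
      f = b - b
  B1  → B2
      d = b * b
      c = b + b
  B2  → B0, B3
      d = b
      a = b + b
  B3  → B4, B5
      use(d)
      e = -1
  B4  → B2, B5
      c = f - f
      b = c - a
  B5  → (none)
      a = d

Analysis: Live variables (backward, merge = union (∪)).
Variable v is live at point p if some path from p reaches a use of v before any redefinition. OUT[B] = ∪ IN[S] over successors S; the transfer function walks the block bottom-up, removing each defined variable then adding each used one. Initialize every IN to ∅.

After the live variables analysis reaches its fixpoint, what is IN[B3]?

Answer: {a, d, f}

Working:
Converged values:
  B0:  IN={c, e}  OUT={b, e, f}
  B1:  IN={b, e, f}  OUT={b, c, e, f}
  B2:  IN={b, c, e, f}  OUT={a, c, d, e, f}
  B3:  IN={a, d, f}  OUT={a, d, e, f}
  B4:  IN={a, d, e, f}  OUT={b, c, d, e, f}
  B5:  IN={d}  OUT={}

Merge at B3: OUT[B3] = IN[B4] ⊔ IN[B5] = {a, d, e, f}
Applying B3's transfer function to that OUT value gives IN[B3] (row B3 above).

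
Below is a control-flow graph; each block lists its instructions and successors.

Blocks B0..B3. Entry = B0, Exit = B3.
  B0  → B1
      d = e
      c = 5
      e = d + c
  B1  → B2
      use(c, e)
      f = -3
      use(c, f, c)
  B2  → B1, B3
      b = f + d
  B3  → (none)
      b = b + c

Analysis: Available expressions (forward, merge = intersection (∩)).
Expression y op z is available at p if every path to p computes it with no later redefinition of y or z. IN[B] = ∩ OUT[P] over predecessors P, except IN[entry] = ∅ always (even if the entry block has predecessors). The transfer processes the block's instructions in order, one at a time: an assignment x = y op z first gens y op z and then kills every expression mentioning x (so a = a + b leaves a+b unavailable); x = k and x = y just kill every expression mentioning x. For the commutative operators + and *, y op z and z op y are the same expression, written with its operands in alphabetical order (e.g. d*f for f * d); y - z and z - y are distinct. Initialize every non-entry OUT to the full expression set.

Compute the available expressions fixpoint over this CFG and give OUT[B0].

Converged values:
  B0:  IN={}  OUT={c+d}
  B1:  IN={c+d}  OUT={c+d}
  B2:  IN={c+d}  OUT={c+d, d+f}
  B3:  IN={c+d, d+f}  OUT={c+d, d+f}

B0 is the boundary node: IN[B0] = {}
Applying B0's transfer function to that IN value gives OUT[B0] (row B0 above).

Answer: {c+d}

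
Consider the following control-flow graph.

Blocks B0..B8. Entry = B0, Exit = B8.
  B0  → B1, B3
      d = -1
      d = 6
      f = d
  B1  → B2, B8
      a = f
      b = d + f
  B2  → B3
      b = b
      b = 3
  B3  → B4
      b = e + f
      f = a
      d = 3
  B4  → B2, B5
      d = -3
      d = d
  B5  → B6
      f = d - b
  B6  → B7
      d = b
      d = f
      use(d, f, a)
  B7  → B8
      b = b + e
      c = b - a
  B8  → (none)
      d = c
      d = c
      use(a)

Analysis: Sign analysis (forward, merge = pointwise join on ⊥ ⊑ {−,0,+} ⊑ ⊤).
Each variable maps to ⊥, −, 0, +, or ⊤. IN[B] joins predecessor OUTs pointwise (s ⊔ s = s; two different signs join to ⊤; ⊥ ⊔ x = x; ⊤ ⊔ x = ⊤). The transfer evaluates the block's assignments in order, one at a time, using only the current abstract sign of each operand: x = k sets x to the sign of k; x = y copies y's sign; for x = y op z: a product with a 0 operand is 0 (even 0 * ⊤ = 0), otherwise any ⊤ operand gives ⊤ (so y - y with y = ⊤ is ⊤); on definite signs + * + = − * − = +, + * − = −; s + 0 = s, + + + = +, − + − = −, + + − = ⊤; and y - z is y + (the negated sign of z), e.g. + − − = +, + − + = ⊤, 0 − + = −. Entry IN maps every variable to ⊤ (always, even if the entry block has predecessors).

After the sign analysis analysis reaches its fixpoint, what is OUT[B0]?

Per-block solution:
  B0:  IN=(all ⊤)  OUT={d:+, f:+; rest ⊤}
  B1:  IN={d:+, f:+; rest ⊤}  OUT={a:+, b:+, d:+, f:+; rest ⊤}
  B2:  IN=(all ⊤)  OUT={b:+; rest ⊤}
  B3:  IN=(all ⊤)  OUT={d:+; rest ⊤}
  B4:  IN={d:+; rest ⊤}  OUT={d:-; rest ⊤}
  B5:  IN={d:-; rest ⊤}  OUT={d:-; rest ⊤}
  B6:  IN={d:-; rest ⊤}  OUT=(all ⊤)
  B7:  IN=(all ⊤)  OUT=(all ⊤)
  B8:  IN=(all ⊤)  OUT=(all ⊤)

B0 is the boundary node: IN[B0] = {a: ⊤, b: ⊤, c: ⊤, d: ⊤, e: ⊤, f: ⊤}
Applying B0's transfer function to that IN value gives OUT[B0] (row B0 above).

Answer: {a: ⊤, b: ⊤, c: ⊤, d: +, e: ⊤, f: +}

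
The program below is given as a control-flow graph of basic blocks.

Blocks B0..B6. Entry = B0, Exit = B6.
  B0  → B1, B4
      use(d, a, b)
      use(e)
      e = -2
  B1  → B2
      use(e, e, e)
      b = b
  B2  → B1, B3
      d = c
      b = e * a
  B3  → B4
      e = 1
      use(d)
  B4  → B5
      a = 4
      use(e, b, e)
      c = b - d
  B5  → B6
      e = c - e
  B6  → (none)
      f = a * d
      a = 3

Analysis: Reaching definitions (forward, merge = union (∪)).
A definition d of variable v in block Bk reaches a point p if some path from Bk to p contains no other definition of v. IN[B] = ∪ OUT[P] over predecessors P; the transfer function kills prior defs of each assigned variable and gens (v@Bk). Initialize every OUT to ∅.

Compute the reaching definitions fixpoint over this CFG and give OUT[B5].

Answer: {a@B4, b@B2, c@B4, d@B2, e@B5}

Trace:
Per-block solution:
  B0: | IN={} | OUT={e@B0}
  B1: | IN={b@B2, d@B2, e@B0} | OUT={b@B1, d@B2, e@B0}
  B2: | IN={b@B1, d@B2, e@B0} | OUT={b@B2, d@B2, e@B0}
  B3: | IN={b@B2, d@B2, e@B0} | OUT={b@B2, d@B2, e@B3}
  B4: | IN={b@B2, d@B2, e@B0, e@B3} | OUT={a@B4, b@B2, c@B4, d@B2, e@B0, e@B3}
  B5: | IN={a@B4, b@B2, c@B4, d@B2, e@B0, e@B3} | OUT={a@B4, b@B2, c@B4, d@B2, e@B5}
  B6: | IN={a@B4, b@B2, c@B4, d@B2, e@B5} | OUT={a@B6, b@B2, c@B4, d@B2, e@B5, f@B6}

Merge at B5: IN[B5] = OUT[B4] = {a@B4, b@B2, c@B4, d@B2, e@B0, e@B3}
Applying B5's transfer function to that IN value gives OUT[B5] (row B5 above).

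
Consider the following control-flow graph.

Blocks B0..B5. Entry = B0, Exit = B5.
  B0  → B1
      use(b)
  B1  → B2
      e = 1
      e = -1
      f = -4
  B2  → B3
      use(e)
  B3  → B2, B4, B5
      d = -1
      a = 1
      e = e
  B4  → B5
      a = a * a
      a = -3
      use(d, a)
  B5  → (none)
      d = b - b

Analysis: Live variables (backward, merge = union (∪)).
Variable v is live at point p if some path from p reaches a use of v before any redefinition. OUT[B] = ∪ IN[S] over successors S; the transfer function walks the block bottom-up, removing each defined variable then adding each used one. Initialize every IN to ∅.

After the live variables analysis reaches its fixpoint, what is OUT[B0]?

Per-block solution:
  B0: | IN={b} | OUT={b}
  B1: | IN={b} | OUT={b, e}
  B2: | IN={b, e} | OUT={b, e}
  B3: | IN={b, e} | OUT={a, b, d, e}
  B4: | IN={a, b, d} | OUT={b}
  B5: | IN={b} | OUT={}

Merge at B0: OUT[B0] = IN[B1] = {b}

Answer: {b}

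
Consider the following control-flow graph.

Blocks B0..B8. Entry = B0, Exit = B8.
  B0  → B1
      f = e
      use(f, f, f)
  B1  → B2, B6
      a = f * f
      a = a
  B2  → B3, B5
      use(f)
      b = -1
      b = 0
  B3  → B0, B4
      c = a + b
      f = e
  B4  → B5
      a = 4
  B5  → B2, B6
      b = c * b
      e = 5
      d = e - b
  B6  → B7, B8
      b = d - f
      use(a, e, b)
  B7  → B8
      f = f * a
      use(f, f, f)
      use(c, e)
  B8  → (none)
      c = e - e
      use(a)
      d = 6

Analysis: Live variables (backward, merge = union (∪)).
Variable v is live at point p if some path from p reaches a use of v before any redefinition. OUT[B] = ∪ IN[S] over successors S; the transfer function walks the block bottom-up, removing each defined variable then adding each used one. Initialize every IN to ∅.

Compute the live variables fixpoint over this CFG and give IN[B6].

Answer: {a, c, d, e, f}

Trace:
Per-block solution:
  B0:   IN={c, d, e}   OUT={c, d, e, f}
  B1:   IN={c, d, e, f}   OUT={a, c, d, e, f}
  B2:   IN={a, c, d, e, f}   OUT={a, b, c, d, e, f}
  B3:   IN={a, b, d, e}   OUT={b, c, d, e, f}
  B4:   IN={b, c, f}   OUT={a, b, c, f}
  B5:   IN={a, b, c, f}   OUT={a, c, d, e, f}
  B6:   IN={a, c, d, e, f}   OUT={a, c, e, f}
  B7:   IN={a, c, e, f}   OUT={a, e}
  B8:   IN={a, e}   OUT={}

Merge at B6: OUT[B6] = IN[B7] ⊔ IN[B8] = {a, c, e, f}
Applying B6's transfer function to that OUT value gives IN[B6] (row B6 above).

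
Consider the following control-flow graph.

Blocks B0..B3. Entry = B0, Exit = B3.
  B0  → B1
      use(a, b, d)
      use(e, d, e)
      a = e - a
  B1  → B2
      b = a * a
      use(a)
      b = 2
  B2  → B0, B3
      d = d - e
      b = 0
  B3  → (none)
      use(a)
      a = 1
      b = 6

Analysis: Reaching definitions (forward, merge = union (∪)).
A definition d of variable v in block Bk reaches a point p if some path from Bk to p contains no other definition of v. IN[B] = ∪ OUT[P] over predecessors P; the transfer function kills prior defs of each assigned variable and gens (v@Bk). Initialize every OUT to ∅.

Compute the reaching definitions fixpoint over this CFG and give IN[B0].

Answer: {a@B0, b@B2, d@B2}

Trace:
Fixpoint table:
  B0:  IN={a@B0, b@B2, d@B2}  OUT={a@B0, b@B2, d@B2}
  B1:  IN={a@B0, b@B2, d@B2}  OUT={a@B0, b@B1, d@B2}
  B2:  IN={a@B0, b@B1, d@B2}  OUT={a@B0, b@B2, d@B2}
  B3:  IN={a@B0, b@B2, d@B2}  OUT={a@B3, b@B3, d@B2}

Merge at B0 (entry node, so the boundary value {} is joined with the incoming edge(s)): IN[B0] = {} ⊔ OUT[B2] = {a@B0, b@B2, d@B2}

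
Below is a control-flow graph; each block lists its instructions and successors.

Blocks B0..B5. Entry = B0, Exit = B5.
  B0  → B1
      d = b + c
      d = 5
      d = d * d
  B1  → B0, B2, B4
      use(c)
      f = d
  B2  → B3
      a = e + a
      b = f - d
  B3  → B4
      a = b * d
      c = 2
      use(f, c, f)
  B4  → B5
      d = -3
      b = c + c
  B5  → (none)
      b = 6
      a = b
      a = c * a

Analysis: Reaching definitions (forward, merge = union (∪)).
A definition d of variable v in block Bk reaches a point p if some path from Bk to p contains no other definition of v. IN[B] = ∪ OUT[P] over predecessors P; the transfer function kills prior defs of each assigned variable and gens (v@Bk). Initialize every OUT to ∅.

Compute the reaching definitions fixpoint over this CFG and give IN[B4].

Answer: {a@B3, b@B2, c@B3, d@B0, f@B1}

Trace:
Converged values:
  B0:   IN={d@B0, f@B1}   OUT={d@B0, f@B1}
  B1:   IN={d@B0, f@B1}   OUT={d@B0, f@B1}
  B2:   IN={d@B0, f@B1}   OUT={a@B2, b@B2, d@B0, f@B1}
  B3:   IN={a@B2, b@B2, d@B0, f@B1}   OUT={a@B3, b@B2, c@B3, d@B0, f@B1}
  B4:   IN={a@B3, b@B2, c@B3, d@B0, f@B1}   OUT={a@B3, b@B4, c@B3, d@B4, f@B1}
  B5:   IN={a@B3, b@B4, c@B3, d@B4, f@B1}   OUT={a@B5, b@B5, c@B3, d@B4, f@B1}

Merge at B4: IN[B4] = OUT[B1] ⊔ OUT[B3] = {a@B3, b@B2, c@B3, d@B0, f@B1}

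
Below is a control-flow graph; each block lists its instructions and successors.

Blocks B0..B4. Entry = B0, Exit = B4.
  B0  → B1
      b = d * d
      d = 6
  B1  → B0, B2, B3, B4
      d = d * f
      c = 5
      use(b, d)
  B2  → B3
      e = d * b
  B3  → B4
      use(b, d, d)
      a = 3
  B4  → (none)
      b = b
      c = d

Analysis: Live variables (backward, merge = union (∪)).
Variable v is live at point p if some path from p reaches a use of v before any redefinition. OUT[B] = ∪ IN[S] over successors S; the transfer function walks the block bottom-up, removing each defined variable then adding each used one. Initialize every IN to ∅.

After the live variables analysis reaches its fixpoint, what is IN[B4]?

Converged values:
  B0: | IN={d, f} | OUT={b, d, f}
  B1: | IN={b, d, f} | OUT={b, d, f}
  B2: | IN={b, d} | OUT={b, d}
  B3: | IN={b, d} | OUT={b, d}
  B4: | IN={b, d} | OUT={}

B4 is the boundary node: OUT[B4] = {}
Applying B4's transfer function to that OUT value gives IN[B4] (row B4 above).

Answer: {b, d}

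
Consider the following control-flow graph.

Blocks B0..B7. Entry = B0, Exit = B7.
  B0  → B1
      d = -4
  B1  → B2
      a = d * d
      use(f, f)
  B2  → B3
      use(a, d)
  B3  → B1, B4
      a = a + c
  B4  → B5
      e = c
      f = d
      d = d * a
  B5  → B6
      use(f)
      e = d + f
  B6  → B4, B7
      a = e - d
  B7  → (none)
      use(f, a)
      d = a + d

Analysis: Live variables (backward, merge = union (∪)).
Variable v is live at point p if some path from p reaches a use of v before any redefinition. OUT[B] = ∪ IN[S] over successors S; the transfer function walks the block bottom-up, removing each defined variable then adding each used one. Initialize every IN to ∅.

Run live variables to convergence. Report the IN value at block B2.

Per-block solution:
  B0: | IN={c, f} | OUT={c, d, f}
  B1: | IN={c, d, f} | OUT={a, c, d, f}
  B2: | IN={a, c, d, f} | OUT={a, c, d, f}
  B3: | IN={a, c, d, f} | OUT={a, c, d, f}
  B4: | IN={a, c, d} | OUT={c, d, f}
  B5: | IN={c, d, f} | OUT={c, d, e, f}
  B6: | IN={c, d, e, f} | OUT={a, c, d, f}
  B7: | IN={a, d, f} | OUT={}

Merge at B2: OUT[B2] = IN[B3] = {a, c, d, f}
Applying B2's transfer function to that OUT value gives IN[B2] (row B2 above).

Answer: {a, c, d, f}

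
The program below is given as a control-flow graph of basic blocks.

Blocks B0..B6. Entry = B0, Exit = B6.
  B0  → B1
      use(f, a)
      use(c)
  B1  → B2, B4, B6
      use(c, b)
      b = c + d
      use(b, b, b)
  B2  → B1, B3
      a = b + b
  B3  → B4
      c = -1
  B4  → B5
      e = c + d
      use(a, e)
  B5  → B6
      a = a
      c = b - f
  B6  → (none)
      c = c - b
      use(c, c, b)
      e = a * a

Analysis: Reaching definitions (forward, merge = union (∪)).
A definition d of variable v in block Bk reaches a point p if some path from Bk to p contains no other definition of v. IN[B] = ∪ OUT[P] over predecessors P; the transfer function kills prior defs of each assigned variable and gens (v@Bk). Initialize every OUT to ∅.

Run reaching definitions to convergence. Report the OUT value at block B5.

Converged values:
  B0:   IN={}   OUT={}
  B1:   IN={a@B2, b@B1}   OUT={a@B2, b@B1}
  B2:   IN={a@B2, b@B1}   OUT={a@B2, b@B1}
  B3:   IN={a@B2, b@B1}   OUT={a@B2, b@B1, c@B3}
  B4:   IN={a@B2, b@B1, c@B3}   OUT={a@B2, b@B1, c@B3, e@B4}
  B5:   IN={a@B2, b@B1, c@B3, e@B4}   OUT={a@B5, b@B1, c@B5, e@B4}
  B6:   IN={a@B2, a@B5, b@B1, c@B5, e@B4}   OUT={a@B2, a@B5, b@B1, c@B6, e@B6}

Merge at B5: IN[B5] = OUT[B4] = {a@B2, b@B1, c@B3, e@B4}
Applying B5's transfer function to that IN value gives OUT[B5] (row B5 above).

Answer: {a@B5, b@B1, c@B5, e@B4}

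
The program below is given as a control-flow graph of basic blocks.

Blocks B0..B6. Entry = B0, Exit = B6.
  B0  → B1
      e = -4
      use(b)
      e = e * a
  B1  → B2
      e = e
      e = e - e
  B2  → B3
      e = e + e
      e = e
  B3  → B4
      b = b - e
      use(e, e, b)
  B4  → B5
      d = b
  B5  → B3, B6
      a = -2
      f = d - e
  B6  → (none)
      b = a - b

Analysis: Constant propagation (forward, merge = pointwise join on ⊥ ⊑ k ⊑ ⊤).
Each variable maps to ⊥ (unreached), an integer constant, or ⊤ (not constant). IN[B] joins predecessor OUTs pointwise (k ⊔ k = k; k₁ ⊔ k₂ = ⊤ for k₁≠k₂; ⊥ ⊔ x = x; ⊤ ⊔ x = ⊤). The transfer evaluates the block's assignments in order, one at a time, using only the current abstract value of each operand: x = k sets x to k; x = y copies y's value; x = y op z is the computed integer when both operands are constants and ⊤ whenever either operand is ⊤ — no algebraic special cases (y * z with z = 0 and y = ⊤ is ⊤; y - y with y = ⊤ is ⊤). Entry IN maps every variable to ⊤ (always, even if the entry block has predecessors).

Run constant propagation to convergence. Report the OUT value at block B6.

Answer: {a: -2, b: ⊤, c: ⊤, d: ⊤, e: ⊤, f: ⊤}

Derivation:
Per-block solution:
  B0: | IN=(all ⊤) | OUT=(all ⊤)
  B1: | IN=(all ⊤) | OUT=(all ⊤)
  B2: | IN=(all ⊤) | OUT=(all ⊤)
  B3: | IN=(all ⊤) | OUT=(all ⊤)
  B4: | IN=(all ⊤) | OUT=(all ⊤)
  B5: | IN=(all ⊤) | OUT={a:-2; rest ⊤}
  B6: | IN={a:-2; rest ⊤} | OUT={a:-2; rest ⊤}

Merge at B6: IN[B6] = OUT[B5] = {a: -2, b: ⊤, c: ⊤, d: ⊤, e: ⊤, f: ⊤}
Applying B6's transfer function to that IN value gives OUT[B6] (row B6 above).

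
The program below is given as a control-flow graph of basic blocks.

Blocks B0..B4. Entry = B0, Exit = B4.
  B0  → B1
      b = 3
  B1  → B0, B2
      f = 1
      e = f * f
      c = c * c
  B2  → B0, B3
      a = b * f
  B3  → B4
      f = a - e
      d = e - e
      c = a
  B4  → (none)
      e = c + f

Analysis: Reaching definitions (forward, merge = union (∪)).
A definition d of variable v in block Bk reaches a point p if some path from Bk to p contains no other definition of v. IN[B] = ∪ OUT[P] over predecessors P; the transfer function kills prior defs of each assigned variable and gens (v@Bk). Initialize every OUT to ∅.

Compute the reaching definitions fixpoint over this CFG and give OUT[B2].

Per-block solution:
  B0: | IN={a@B2, b@B0, c@B1, e@B1, f@B1} | OUT={a@B2, b@B0, c@B1, e@B1, f@B1}
  B1: | IN={a@B2, b@B0, c@B1, e@B1, f@B1} | OUT={a@B2, b@B0, c@B1, e@B1, f@B1}
  B2: | IN={a@B2, b@B0, c@B1, e@B1, f@B1} | OUT={a@B2, b@B0, c@B1, e@B1, f@B1}
  B3: | IN={a@B2, b@B0, c@B1, e@B1, f@B1} | OUT={a@B2, b@B0, c@B3, d@B3, e@B1, f@B3}
  B4: | IN={a@B2, b@B0, c@B3, d@B3, e@B1, f@B3} | OUT={a@B2, b@B0, c@B3, d@B3, e@B4, f@B3}

Merge at B2: IN[B2] = OUT[B1] = {a@B2, b@B0, c@B1, e@B1, f@B1}
Applying B2's transfer function to that IN value gives OUT[B2] (row B2 above).

Answer: {a@B2, b@B0, c@B1, e@B1, f@B1}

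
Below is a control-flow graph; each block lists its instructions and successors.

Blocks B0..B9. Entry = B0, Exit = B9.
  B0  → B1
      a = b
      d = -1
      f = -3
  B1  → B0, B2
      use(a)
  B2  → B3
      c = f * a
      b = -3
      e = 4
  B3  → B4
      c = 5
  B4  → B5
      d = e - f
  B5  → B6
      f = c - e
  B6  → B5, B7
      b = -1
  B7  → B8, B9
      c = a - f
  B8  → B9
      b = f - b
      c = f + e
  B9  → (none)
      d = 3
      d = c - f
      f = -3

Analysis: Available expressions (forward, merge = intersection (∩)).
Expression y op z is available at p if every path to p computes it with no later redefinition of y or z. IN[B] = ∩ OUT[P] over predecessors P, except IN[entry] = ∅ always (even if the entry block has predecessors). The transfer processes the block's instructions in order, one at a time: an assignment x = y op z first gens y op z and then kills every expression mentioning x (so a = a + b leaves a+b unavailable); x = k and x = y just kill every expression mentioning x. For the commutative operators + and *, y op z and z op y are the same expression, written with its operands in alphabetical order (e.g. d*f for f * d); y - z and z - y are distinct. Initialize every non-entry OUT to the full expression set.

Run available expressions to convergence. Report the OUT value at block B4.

Answer: {a*f, e-f}

Derivation:
Per-block solution:
  B0: | IN={} | OUT={}
  B1: | IN={} | OUT={}
  B2: | IN={} | OUT={a*f}
  B3: | IN={a*f} | OUT={a*f}
  B4: | IN={a*f} | OUT={a*f, e-f}
  B5: | IN={} | OUT={c-e}
  B6: | IN={c-e} | OUT={c-e}
  B7: | IN={c-e} | OUT={a-f}
  B8: | IN={a-f} | OUT={a-f, e+f}
  B9: | IN={a-f} | OUT={}

Merge at B4: IN[B4] = OUT[B3] = {a*f}
Applying B4's transfer function to that IN value gives OUT[B4] (row B4 above).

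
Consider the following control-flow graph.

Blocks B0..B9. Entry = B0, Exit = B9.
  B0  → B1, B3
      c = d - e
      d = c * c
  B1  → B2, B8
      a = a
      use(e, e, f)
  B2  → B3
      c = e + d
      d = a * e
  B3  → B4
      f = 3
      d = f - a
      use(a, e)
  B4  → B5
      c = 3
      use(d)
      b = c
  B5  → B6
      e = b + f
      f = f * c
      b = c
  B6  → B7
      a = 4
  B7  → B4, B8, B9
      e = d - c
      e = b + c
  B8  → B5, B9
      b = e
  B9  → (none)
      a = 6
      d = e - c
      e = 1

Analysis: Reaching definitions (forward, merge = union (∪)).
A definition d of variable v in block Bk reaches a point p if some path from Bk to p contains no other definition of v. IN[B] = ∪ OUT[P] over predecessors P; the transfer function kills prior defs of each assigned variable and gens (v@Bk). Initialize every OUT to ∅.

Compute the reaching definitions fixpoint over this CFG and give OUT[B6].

Fixpoint table:
  B0: | IN={} | OUT={c@B0, d@B0}
  B1: | IN={c@B0, d@B0} | OUT={a@B1, c@B0, d@B0}
  B2: | IN={a@B1, c@B0, d@B0} | OUT={a@B1, c@B2, d@B2}
  B3: | IN={a@B1, c@B0, c@B2, d@B0, d@B2} | OUT={a@B1, c@B0, c@B2, d@B3, f@B3}
  B4: | IN={a@B1, a@B6, b@B5, c@B0, c@B2, c@B4, d@B0, d@B3, e@B7, f@B3, f@B5} | OUT={a@B1, a@B6, b@B4, c@B4, d@B0, d@B3, e@B7, f@B3, f@B5}
  B5: | IN={a@B1, a@B6, b@B4, b@B8, c@B0, c@B4, d@B0, d@B3, e@B7, f@B3, f@B5} | OUT={a@B1, a@B6, b@B5, c@B0, c@B4, d@B0, d@B3, e@B5, f@B5}
  B6: | IN={a@B1, a@B6, b@B5, c@B0, c@B4, d@B0, d@B3, e@B5, f@B5} | OUT={a@B6, b@B5, c@B0, c@B4, d@B0, d@B3, e@B5, f@B5}
  B7: | IN={a@B6, b@B5, c@B0, c@B4, d@B0, d@B3, e@B5, f@B5} | OUT={a@B6, b@B5, c@B0, c@B4, d@B0, d@B3, e@B7, f@B5}
  B8: | IN={a@B1, a@B6, b@B5, c@B0, c@B4, d@B0, d@B3, e@B7, f@B5} | OUT={a@B1, a@B6, b@B8, c@B0, c@B4, d@B0, d@B3, e@B7, f@B5}
  B9: | IN={a@B1, a@B6, b@B5, b@B8, c@B0, c@B4, d@B0, d@B3, e@B7, f@B5} | OUT={a@B9, b@B5, b@B8, c@B0, c@B4, d@B9, e@B9, f@B5}

Merge at B6: IN[B6] = OUT[B5] = {a@B1, a@B6, b@B5, c@B0, c@B4, d@B0, d@B3, e@B5, f@B5}
Applying B6's transfer function to that IN value gives OUT[B6] (row B6 above).

Answer: {a@B6, b@B5, c@B0, c@B4, d@B0, d@B3, e@B5, f@B5}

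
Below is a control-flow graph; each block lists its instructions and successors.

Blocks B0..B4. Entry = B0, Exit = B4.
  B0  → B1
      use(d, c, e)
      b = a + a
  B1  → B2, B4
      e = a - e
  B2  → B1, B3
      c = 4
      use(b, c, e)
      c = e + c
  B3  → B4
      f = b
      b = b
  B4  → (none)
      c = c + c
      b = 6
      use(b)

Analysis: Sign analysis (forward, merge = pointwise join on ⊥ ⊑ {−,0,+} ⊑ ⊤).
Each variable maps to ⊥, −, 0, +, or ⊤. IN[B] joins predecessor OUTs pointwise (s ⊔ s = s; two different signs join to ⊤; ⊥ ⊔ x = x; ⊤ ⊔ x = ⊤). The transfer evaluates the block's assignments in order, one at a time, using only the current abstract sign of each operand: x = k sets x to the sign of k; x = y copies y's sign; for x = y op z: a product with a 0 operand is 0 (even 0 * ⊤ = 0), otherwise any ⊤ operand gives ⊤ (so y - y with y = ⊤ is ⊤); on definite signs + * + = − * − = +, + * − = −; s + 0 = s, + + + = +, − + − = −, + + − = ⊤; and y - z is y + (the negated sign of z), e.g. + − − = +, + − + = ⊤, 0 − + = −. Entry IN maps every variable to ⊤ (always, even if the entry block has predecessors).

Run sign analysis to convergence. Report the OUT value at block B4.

Converged values:
  B0:  IN=(all ⊤)  OUT=(all ⊤)
  B1:  IN=(all ⊤)  OUT=(all ⊤)
  B2:  IN=(all ⊤)  OUT=(all ⊤)
  B3:  IN=(all ⊤)  OUT=(all ⊤)
  B4:  IN=(all ⊤)  OUT={b:+; rest ⊤}

Merge at B4: IN[B4] = OUT[B1] ⊔ OUT[B3] = {a: ⊤, b: ⊤, c: ⊤, d: ⊤, e: ⊤, f: ⊤}
Applying B4's transfer function to that IN value gives OUT[B4] (row B4 above).

Answer: {a: ⊤, b: +, c: ⊤, d: ⊤, e: ⊤, f: ⊤}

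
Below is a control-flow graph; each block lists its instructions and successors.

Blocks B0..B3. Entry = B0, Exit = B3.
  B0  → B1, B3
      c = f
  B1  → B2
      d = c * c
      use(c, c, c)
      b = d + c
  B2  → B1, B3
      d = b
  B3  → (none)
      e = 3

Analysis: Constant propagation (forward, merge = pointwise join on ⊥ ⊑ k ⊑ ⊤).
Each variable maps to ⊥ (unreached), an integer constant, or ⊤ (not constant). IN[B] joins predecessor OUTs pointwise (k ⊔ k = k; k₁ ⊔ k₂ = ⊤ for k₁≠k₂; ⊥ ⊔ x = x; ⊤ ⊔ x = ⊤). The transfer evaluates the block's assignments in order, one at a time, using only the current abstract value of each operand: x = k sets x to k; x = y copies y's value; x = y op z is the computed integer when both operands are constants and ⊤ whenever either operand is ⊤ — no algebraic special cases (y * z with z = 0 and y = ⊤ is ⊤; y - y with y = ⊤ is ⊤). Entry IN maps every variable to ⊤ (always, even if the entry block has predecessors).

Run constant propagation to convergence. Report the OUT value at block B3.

Answer: {a: ⊤, b: ⊤, c: ⊤, d: ⊤, e: 3, f: ⊤}

Trace:
Fixpoint table:
  B0:   IN=(all ⊤)   OUT=(all ⊤)
  B1:   IN=(all ⊤)   OUT=(all ⊤)
  B2:   IN=(all ⊤)   OUT=(all ⊤)
  B3:   IN=(all ⊤)   OUT={e:3; rest ⊤}

Merge at B3: IN[B3] = OUT[B0] ⊔ OUT[B2] = {a: ⊤, b: ⊤, c: ⊤, d: ⊤, e: ⊤, f: ⊤}
Applying B3's transfer function to that IN value gives OUT[B3] (row B3 above).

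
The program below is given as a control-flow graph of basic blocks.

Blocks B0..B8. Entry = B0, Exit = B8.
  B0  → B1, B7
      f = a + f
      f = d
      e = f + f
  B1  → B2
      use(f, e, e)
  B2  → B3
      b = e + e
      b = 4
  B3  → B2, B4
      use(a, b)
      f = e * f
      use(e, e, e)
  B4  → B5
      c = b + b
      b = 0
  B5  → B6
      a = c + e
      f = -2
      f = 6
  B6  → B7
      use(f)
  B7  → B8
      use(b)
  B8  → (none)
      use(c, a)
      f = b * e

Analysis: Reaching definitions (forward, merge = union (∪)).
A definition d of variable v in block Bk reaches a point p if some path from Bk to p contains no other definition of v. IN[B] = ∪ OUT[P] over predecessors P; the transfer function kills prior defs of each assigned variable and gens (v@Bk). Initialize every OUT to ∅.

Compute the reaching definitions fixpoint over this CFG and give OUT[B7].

Answer: {a@B5, b@B4, c@B4, e@B0, f@B0, f@B5}

Trace:
Fixpoint table:
  B0: | IN={} | OUT={e@B0, f@B0}
  B1: | IN={e@B0, f@B0} | OUT={e@B0, f@B0}
  B2: | IN={b@B2, e@B0, f@B0, f@B3} | OUT={b@B2, e@B0, f@B0, f@B3}
  B3: | IN={b@B2, e@B0, f@B0, f@B3} | OUT={b@B2, e@B0, f@B3}
  B4: | IN={b@B2, e@B0, f@B3} | OUT={b@B4, c@B4, e@B0, f@B3}
  B5: | IN={b@B4, c@B4, e@B0, f@B3} | OUT={a@B5, b@B4, c@B4, e@B0, f@B5}
  B6: | IN={a@B5, b@B4, c@B4, e@B0, f@B5} | OUT={a@B5, b@B4, c@B4, e@B0, f@B5}
  B7: | IN={a@B5, b@B4, c@B4, e@B0, f@B0, f@B5} | OUT={a@B5, b@B4, c@B4, e@B0, f@B0, f@B5}
  B8: | IN={a@B5, b@B4, c@B4, e@B0, f@B0, f@B5} | OUT={a@B5, b@B4, c@B4, e@B0, f@B8}

Merge at B7: IN[B7] = OUT[B0] ⊔ OUT[B6] = {a@B5, b@B4, c@B4, e@B0, f@B0, f@B5}
Applying B7's transfer function to that IN value gives OUT[B7] (row B7 above).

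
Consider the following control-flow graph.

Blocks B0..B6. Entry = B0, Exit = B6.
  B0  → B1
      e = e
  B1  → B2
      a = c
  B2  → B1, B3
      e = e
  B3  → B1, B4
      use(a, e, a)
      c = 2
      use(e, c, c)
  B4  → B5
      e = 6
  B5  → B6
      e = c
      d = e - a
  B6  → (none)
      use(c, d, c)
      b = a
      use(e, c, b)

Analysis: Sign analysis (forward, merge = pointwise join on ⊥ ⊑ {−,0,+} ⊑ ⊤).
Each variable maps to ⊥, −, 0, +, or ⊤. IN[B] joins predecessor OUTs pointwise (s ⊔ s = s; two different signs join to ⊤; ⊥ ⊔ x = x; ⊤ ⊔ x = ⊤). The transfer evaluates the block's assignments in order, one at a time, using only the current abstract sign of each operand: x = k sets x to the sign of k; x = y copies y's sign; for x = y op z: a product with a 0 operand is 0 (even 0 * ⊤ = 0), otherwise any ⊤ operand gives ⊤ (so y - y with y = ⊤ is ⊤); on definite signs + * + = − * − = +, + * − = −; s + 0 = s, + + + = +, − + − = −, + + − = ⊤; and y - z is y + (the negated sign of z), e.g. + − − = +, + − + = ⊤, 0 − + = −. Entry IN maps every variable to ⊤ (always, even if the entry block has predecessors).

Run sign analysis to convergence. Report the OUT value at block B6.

Answer: {a: ⊤, b: ⊤, c: +, d: ⊤, e: +, f: ⊤}

Trace:
Per-block solution:
  B0:  IN=(all ⊤)  OUT=(all ⊤)
  B1:  IN=(all ⊤)  OUT=(all ⊤)
  B2:  IN=(all ⊤)  OUT=(all ⊤)
  B3:  IN=(all ⊤)  OUT={c:+; rest ⊤}
  B4:  IN={c:+; rest ⊤}  OUT={c:+, e:+; rest ⊤}
  B5:  IN={c:+, e:+; rest ⊤}  OUT={c:+, e:+; rest ⊤}
  B6:  IN={c:+, e:+; rest ⊤}  OUT={c:+, e:+; rest ⊤}

Merge at B6: IN[B6] = OUT[B5] = {a: ⊤, b: ⊤, c: +, d: ⊤, e: +, f: ⊤}
Applying B6's transfer function to that IN value gives OUT[B6] (row B6 above).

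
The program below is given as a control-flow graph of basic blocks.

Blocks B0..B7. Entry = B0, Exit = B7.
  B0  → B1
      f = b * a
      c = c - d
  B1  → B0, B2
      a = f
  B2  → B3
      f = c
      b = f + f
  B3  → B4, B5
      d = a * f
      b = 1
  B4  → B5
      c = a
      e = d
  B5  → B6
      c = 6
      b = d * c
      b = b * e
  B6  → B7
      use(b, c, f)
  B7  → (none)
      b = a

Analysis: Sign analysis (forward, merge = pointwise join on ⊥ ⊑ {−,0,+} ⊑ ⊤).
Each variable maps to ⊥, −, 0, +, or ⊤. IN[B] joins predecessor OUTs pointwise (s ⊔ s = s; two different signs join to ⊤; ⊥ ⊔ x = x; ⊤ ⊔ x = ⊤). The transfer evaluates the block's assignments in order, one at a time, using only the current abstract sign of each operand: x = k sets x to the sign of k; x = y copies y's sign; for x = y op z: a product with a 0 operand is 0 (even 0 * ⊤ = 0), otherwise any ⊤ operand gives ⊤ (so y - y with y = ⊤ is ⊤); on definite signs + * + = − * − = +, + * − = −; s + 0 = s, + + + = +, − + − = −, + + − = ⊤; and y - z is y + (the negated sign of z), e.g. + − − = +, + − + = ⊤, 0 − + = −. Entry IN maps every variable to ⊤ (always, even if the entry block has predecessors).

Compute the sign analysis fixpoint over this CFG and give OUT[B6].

Converged values:
  B0:  IN=(all ⊤)  OUT=(all ⊤)
  B1:  IN=(all ⊤)  OUT=(all ⊤)
  B2:  IN=(all ⊤)  OUT=(all ⊤)
  B3:  IN=(all ⊤)  OUT={b:+; rest ⊤}
  B4:  IN={b:+; rest ⊤}  OUT={b:+; rest ⊤}
  B5:  IN={b:+; rest ⊤}  OUT={c:+; rest ⊤}
  B6:  IN={c:+; rest ⊤}  OUT={c:+; rest ⊤}
  B7:  IN={c:+; rest ⊤}  OUT={c:+; rest ⊤}

Merge at B6: IN[B6] = OUT[B5] = {a: ⊤, b: ⊤, c: +, d: ⊤, e: ⊤, f: ⊤}
Applying B6's transfer function to that IN value gives OUT[B6] (row B6 above).

Answer: {a: ⊤, b: ⊤, c: +, d: ⊤, e: ⊤, f: ⊤}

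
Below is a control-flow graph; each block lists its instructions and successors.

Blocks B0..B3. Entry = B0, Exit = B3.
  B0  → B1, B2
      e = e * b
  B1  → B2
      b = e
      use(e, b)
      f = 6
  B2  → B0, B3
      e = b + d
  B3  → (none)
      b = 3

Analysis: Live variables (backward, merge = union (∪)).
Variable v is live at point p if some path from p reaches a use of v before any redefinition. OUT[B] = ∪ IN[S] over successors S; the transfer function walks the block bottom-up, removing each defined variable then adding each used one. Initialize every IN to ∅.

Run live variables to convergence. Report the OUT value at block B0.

Answer: {b, d, e}

Derivation:
Converged values:
  B0:  IN={b, d, e}  OUT={b, d, e}
  B1:  IN={d, e}  OUT={b, d}
  B2:  IN={b, d}  OUT={b, d, e}
  B3:  IN={}  OUT={}

Merge at B0: OUT[B0] = IN[B1] ⊔ IN[B2] = {b, d, e}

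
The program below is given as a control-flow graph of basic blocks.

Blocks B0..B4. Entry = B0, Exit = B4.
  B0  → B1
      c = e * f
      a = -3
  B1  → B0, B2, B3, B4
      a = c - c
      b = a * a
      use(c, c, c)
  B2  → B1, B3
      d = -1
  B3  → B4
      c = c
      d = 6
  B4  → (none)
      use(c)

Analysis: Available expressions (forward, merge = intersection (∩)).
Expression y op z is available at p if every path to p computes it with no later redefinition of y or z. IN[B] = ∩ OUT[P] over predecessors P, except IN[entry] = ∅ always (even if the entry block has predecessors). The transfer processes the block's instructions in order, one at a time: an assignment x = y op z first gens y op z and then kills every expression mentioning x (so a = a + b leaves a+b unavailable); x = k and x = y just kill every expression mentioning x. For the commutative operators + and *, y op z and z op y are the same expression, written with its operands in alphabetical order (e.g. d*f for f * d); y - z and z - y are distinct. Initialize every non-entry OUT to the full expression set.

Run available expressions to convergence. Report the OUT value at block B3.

Answer: {a*a, e*f}

Trace:
Fixpoint table:
  B0:  IN={}  OUT={e*f}
  B1:  IN={e*f}  OUT={a*a, c-c, e*f}
  B2:  IN={a*a, c-c, e*f}  OUT={a*a, c-c, e*f}
  B3:  IN={a*a, c-c, e*f}  OUT={a*a, e*f}
  B4:  IN={a*a, e*f}  OUT={a*a, e*f}

Merge at B3: IN[B3] = OUT[B1] ∩ OUT[B2] = {a*a, c-c, e*f}
Applying B3's transfer function to that IN value gives OUT[B3] (row B3 above).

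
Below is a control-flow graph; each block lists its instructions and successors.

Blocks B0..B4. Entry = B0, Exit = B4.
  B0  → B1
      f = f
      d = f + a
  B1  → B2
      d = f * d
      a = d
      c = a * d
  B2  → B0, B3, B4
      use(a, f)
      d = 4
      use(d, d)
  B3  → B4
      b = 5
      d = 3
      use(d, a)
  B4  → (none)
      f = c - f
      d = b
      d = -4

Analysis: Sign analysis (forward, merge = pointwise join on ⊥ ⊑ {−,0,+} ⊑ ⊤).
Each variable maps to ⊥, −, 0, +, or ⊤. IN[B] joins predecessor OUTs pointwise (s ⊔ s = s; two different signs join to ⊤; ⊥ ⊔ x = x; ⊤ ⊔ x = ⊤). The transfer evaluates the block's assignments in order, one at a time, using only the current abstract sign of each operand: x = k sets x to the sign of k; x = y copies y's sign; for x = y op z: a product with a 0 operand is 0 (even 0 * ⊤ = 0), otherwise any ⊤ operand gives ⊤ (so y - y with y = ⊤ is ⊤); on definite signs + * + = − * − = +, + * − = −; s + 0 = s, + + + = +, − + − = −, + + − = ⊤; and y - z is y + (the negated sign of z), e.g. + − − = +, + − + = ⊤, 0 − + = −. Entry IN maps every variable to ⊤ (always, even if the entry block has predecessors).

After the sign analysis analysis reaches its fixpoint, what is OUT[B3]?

Answer: {a: ⊤, b: +, c: ⊤, d: +, e: ⊤, f: ⊤}

Derivation:
Fixpoint table:
  B0: | IN=(all ⊤) | OUT=(all ⊤)
  B1: | IN=(all ⊤) | OUT=(all ⊤)
  B2: | IN=(all ⊤) | OUT={d:+; rest ⊤}
  B3: | IN={d:+; rest ⊤} | OUT={b:+, d:+; rest ⊤}
  B4: | IN={d:+; rest ⊤} | OUT={d:-; rest ⊤}

Merge at B3: IN[B3] = OUT[B2] = {a: ⊤, b: ⊤, c: ⊤, d: +, e: ⊤, f: ⊤}
Applying B3's transfer function to that IN value gives OUT[B3] (row B3 above).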